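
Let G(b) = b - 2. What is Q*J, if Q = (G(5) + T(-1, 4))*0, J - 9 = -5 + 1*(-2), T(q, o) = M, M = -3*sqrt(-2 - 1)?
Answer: 0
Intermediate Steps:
G(b) = -2 + b
M = -3*I*sqrt(3) ≈ -5.1962*I
T(q, o) = -3*I*sqrt(3)
J = 2 (J = 9 + (-5 + 1*(-2)) = 9 + (-5 - 2) = 9 - 7 = 2)
Q = 0 (Q = ((-2 + 5) - 3*I*sqrt(3))*0 = (3 - 3*I*sqrt(3))*0 = 0)
Q*J = 0*2 = 0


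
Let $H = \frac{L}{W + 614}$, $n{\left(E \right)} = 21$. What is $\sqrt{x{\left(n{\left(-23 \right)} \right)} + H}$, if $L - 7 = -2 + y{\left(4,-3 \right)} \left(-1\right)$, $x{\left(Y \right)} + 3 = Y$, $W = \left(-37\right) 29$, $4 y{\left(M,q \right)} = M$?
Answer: $\frac{\sqrt{421158}}{153} \approx 4.2416$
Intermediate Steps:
$y{\left(M,q \right)} = \frac{M}{4}$
$W = -1073$
$x{\left(Y \right)} = -3 + Y$
$L = 4$ ($L = 7 - \left(2 - \frac{1}{4} \cdot 4 \left(-1\right)\right) = 7 + \left(-2 + 1 \left(-1\right)\right) = 7 - 3 = 4$)
$H = - \frac{4}{459}$ ($H = \frac{4}{-1073 + 614} = \frac{4}{-459} = 4 \left(- \frac{1}{459}\right) = - \frac{4}{459} \approx -0.0087146$)
$\sqrt{x{\left(n{\left(-23 \right)} \right)} + H} = \sqrt{\left(-3 + 21\right) - \frac{4}{459}} = \sqrt{18 - \frac{4}{459}} = \sqrt{\frac{8258}{459}} = \frac{\sqrt{421158}}{153}$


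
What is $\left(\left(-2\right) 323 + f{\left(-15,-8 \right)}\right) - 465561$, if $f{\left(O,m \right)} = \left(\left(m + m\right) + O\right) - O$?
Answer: $-466223$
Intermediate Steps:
$f{\left(O,m \right)} = 2 m$ ($f{\left(O,m \right)} = \left(2 m + O\right) - O = \left(O + 2 m\right) - O = 2 m$)
$\left(\left(-2\right) 323 + f{\left(-15,-8 \right)}\right) - 465561 = \left(\left(-2\right) 323 + 2 \left(-8\right)\right) - 465561 = \left(-646 - 16\right) - 465561 = -662 - 465561 = -466223$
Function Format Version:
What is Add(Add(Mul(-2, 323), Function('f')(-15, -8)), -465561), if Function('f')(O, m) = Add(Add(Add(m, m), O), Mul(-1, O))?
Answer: -466223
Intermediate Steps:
Function('f')(O, m) = Mul(2, m) (Function('f')(O, m) = Add(Add(Mul(2, m), O), Mul(-1, O)) = Add(Add(O, Mul(2, m)), Mul(-1, O)) = Mul(2, m))
Add(Add(Mul(-2, 323), Function('f')(-15, -8)), -465561) = Add(Add(Mul(-2, 323), Mul(2, -8)), -465561) = Add(Add(-646, -16), -465561) = Add(-662, -465561) = -466223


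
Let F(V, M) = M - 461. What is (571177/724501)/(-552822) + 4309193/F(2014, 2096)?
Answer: 575306125034948417/218283450042990 ≈ 2635.6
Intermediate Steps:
F(V, M) = -461 + M
(571177/724501)/(-552822) + 4309193/F(2014, 2096) = (571177/724501)/(-552822) + 4309193/(-461 + 2096) = (571177*(1/724501))*(-1/552822) + 4309193/1635 = (571177/724501)*(-1/552822) + 4309193*(1/1635) = -571177/400520091822 + 4309193/1635 = 575306125034948417/218283450042990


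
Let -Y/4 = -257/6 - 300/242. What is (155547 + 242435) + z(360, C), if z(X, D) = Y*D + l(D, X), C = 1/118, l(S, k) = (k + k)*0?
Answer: 8523612491/21417 ≈ 3.9798e+5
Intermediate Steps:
l(S, k) = 0 (l(S, k) = (2*k)*0 = 0)
C = 1/118 ≈ 0.0084746
Y = 63994/363 (Y = -4*(-257/6 - 300/242) = -4*(-257*⅙ - 300*1/242) = -4*(-257/6 - 150/121) = -4*(-31997/726) = 63994/363 ≈ 176.29)
z(X, D) = 63994*D/363 (z(X, D) = 63994*D/363 + 0 = 63994*D/363)
(155547 + 242435) + z(360, C) = (155547 + 242435) + (63994/363)*(1/118) = 397982 + 31997/21417 = 8523612491/21417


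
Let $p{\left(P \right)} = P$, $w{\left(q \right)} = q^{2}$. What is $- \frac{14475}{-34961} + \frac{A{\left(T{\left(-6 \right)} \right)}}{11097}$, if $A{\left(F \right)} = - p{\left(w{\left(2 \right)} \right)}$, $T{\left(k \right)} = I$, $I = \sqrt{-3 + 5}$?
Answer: $\frac{160489231}{387962217} \approx 0.41367$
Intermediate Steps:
$I = \sqrt{2} \approx 1.4142$
$T{\left(k \right)} = \sqrt{2}$
$A{\left(F \right)} = -4$ ($A{\left(F \right)} = - 2^{2} = \left(-1\right) 4 = -4$)
$- \frac{14475}{-34961} + \frac{A{\left(T{\left(-6 \right)} \right)}}{11097} = - \frac{14475}{-34961} - \frac{4}{11097} = \left(-14475\right) \left(- \frac{1}{34961}\right) - \frac{4}{11097} = \frac{14475}{34961} - \frac{4}{11097} = \frac{160489231}{387962217}$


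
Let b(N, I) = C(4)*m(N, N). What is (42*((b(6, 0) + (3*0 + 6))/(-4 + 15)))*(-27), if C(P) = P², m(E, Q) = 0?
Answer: -6804/11 ≈ -618.54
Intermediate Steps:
b(N, I) = 0 (b(N, I) = 4²*0 = 16*0 = 0)
(42*((b(6, 0) + (3*0 + 6))/(-4 + 15)))*(-27) = (42*((0 + (3*0 + 6))/(-4 + 15)))*(-27) = (42*((0 + (0 + 6))/11))*(-27) = (42*((0 + 6)*(1/11)))*(-27) = (42*(6*(1/11)))*(-27) = (42*(6/11))*(-27) = (252/11)*(-27) = -6804/11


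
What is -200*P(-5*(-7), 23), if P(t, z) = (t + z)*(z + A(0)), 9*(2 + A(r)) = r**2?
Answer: -243600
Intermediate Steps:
A(r) = -2 + r**2/9
P(t, z) = (-2 + z)*(t + z) (P(t, z) = (t + z)*(z + (-2 + (1/9)*0**2)) = (t + z)*(z + (-2 + (1/9)*0)) = (t + z)*(z + (-2 + 0)) = (t + z)*(z - 2) = (t + z)*(-2 + z) = (-2 + z)*(t + z))
-200*P(-5*(-7), 23) = -200*(23**2 - (-10)*(-7) - 2*23 - 5*(-7)*23) = -200*(529 - 2*35 - 46 + 35*23) = -200*(529 - 70 - 46 + 805) = -200*1218 = -243600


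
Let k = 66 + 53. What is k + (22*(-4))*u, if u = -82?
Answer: 7335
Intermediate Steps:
k = 119
k + (22*(-4))*u = 119 + (22*(-4))*(-82) = 119 - 88*(-82) = 119 + 7216 = 7335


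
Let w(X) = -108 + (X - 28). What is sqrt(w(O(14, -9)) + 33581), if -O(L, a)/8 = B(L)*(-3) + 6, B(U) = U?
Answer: sqrt(33733) ≈ 183.67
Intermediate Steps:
O(L, a) = -48 + 24*L (O(L, a) = -8*(L*(-3) + 6) = -8*(-3*L + 6) = -8*(6 - 3*L) = -48 + 24*L)
w(X) = -136 + X (w(X) = -108 + (-28 + X) = -136 + X)
sqrt(w(O(14, -9)) + 33581) = sqrt((-136 + (-48 + 24*14)) + 33581) = sqrt((-136 + (-48 + 336)) + 33581) = sqrt((-136 + 288) + 33581) = sqrt(152 + 33581) = sqrt(33733)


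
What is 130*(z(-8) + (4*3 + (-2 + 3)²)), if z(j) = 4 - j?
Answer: 3250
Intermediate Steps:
130*(z(-8) + (4*3 + (-2 + 3)²)) = 130*((4 - 1*(-8)) + (4*3 + (-2 + 3)²)) = 130*((4 + 8) + (12 + 1²)) = 130*(12 + (12 + 1)) = 130*(12 + 13) = 130*25 = 3250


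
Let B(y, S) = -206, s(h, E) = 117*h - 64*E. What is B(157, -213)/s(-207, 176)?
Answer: 206/35483 ≈ 0.0058056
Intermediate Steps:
s(h, E) = -64*E + 117*h
B(157, -213)/s(-207, 176) = -206/(-64*176 + 117*(-207)) = -206/(-11264 - 24219) = -206/(-35483) = -206*(-1/35483) = 206/35483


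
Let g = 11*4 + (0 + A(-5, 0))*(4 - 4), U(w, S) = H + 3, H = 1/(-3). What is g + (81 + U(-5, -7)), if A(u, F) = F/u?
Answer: 383/3 ≈ 127.67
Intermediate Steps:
H = -⅓ ≈ -0.33333
U(w, S) = 8/3 (U(w, S) = -⅓ + 3 = 8/3)
g = 44 (g = 11*4 + (0 + 0/(-5))*(4 - 4) = 44 + (0 + 0*(-⅕))*0 = 44 + (0 + 0)*0 = 44 + 0*0 = 44 + 0 = 44)
g + (81 + U(-5, -7)) = 44 + (81 + 8/3) = 44 + 251/3 = 383/3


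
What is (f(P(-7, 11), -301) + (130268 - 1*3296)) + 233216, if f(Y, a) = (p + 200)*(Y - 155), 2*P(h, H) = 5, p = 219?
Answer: 592581/2 ≈ 2.9629e+5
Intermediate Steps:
P(h, H) = 5/2 (P(h, H) = (1/2)*5 = 5/2)
f(Y, a) = -64945 + 419*Y (f(Y, a) = (219 + 200)*(Y - 155) = 419*(-155 + Y) = -64945 + 419*Y)
(f(P(-7, 11), -301) + (130268 - 1*3296)) + 233216 = ((-64945 + 419*(5/2)) + (130268 - 1*3296)) + 233216 = ((-64945 + 2095/2) + (130268 - 3296)) + 233216 = (-127795/2 + 126972) + 233216 = 126149/2 + 233216 = 592581/2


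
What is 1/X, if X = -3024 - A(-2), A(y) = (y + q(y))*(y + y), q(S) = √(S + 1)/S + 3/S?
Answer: -1519/4614724 + I/4614724 ≈ -0.00032916 + 2.167e-7*I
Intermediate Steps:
q(S) = 3/S + √(1 + S)/S (q(S) = √(1 + S)/S + 3/S = 3/S + √(1 + S)/S)
A(y) = 2*y*(y + (3 + √(1 + y))/y) (A(y) = (y + (3 + √(1 + y))/y)*(y + y) = (y + (3 + √(1 + y))/y)*(2*y) = 2*y*(y + (3 + √(1 + y))/y))
X = -3038 - 2*I (X = -3024 - (6 + 2*(-2)² + 2*√(1 - 2)) = -3024 - (6 + 2*4 + 2*√(-1)) = -3024 - (6 + 8 + 2*I) = -3024 - (14 + 2*I) = -3024 + (-14 - 2*I) = -3038 - 2*I ≈ -3038.0 - 2.0*I)
1/X = 1/(-3038 - 2*I) = (-3038 + 2*I)/9229448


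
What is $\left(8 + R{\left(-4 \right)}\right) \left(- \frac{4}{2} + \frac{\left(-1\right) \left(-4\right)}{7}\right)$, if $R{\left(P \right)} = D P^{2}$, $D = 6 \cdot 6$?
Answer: $- \frac{5840}{7} \approx -834.29$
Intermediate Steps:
$D = 36$
$R{\left(P \right)} = 36 P^{2}$
$\left(8 + R{\left(-4 \right)}\right) \left(- \frac{4}{2} + \frac{\left(-1\right) \left(-4\right)}{7}\right) = \left(8 + 36 \left(-4\right)^{2}\right) \left(- \frac{4}{2} + \frac{\left(-1\right) \left(-4\right)}{7}\right) = \left(8 + 36 \cdot 16\right) \left(\left(-4\right) \frac{1}{2} + 4 \cdot \frac{1}{7}\right) = \left(8 + 576\right) \left(-2 + \frac{4}{7}\right) = 584 \left(- \frac{10}{7}\right) = - \frac{5840}{7}$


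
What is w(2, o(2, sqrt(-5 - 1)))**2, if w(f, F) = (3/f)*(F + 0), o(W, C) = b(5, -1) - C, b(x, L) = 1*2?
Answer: 9*(2 - I*sqrt(6))**2/4 ≈ -4.5 - 22.045*I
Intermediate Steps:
b(x, L) = 2
o(W, C) = 2 - C
w(f, F) = 3*F/f (w(f, F) = (3/f)*F = 3*F/f)
w(2, o(2, sqrt(-5 - 1)))**2 = (3*(2 - sqrt(-5 - 1))/2)**2 = (3*(2 - sqrt(-6))*(1/2))**2 = (3*(2 - I*sqrt(6))*(1/2))**2 = (3 - 3*I*sqrt(6)/2)**2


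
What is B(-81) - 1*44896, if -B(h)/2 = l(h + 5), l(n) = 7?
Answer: -44910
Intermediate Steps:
B(h) = -14 (B(h) = -2*7 = -14)
B(-81) - 1*44896 = -14 - 1*44896 = -14 - 44896 = -44910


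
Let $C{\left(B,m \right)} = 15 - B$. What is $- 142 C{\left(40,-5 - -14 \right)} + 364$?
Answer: $3914$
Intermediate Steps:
$- 142 C{\left(40,-5 - -14 \right)} + 364 = - 142 \left(15 - 40\right) + 364 = \left(-142\right) \left(-25\right) + 364 = 3550 + 364 = 3914$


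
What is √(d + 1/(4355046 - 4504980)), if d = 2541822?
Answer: 41*√33992074953258/149934 ≈ 1594.3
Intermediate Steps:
√(d + 1/(4355046 - 4504980)) = √(2541822 + 1/(4355046 - 4504980)) = √(2541822 + 1/(-149934)) = √(2541822 - 1/149934) = √(381105539747/149934) = 41*√33992074953258/149934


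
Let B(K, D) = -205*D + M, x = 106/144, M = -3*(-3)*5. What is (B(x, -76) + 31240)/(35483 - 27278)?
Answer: 9373/1641 ≈ 5.7118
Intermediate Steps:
M = 45 (M = 9*5 = 45)
x = 53/72 (x = 106*(1/144) = 53/72 ≈ 0.73611)
B(K, D) = 45 - 205*D (B(K, D) = -205*D + 45 = 45 - 205*D)
(B(x, -76) + 31240)/(35483 - 27278) = ((45 - 205*(-76)) + 31240)/(35483 - 27278) = ((45 + 15580) + 31240)/8205 = (15625 + 31240)*(1/8205) = 46865*(1/8205) = 9373/1641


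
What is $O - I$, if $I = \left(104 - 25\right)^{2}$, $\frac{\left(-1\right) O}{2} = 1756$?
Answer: $-9753$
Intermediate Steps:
$O = -3512$ ($O = \left(-2\right) 1756 = -3512$)
$I = 6241$ ($I = 79^{2} = 6241$)
$O - I = -3512 - 6241 = -9753$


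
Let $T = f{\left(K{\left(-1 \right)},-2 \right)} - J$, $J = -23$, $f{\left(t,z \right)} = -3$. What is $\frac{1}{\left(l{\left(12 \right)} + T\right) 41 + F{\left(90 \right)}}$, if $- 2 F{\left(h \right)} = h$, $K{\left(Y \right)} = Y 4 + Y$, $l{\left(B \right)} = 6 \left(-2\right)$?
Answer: $\frac{1}{283} \approx 0.0035336$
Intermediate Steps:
$l{\left(B \right)} = -12$
$K{\left(Y \right)} = 5 Y$ ($K{\left(Y \right)} = 4 Y + Y = 5 Y$)
$F{\left(h \right)} = - \frac{h}{2}$
$T = 20$ ($T = -3 - -23 = -3 + 23 = 20$)
$\frac{1}{\left(l{\left(12 \right)} + T\right) 41 + F{\left(90 \right)}} = \frac{1}{\left(-12 + 20\right) 41 - 45} = \frac{1}{8 \cdot 41 - 45} = \frac{1}{328 - 45} = \frac{1}{283}$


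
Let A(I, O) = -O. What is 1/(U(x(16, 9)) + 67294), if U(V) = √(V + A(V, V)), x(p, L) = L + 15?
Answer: 1/67294 ≈ 1.4860e-5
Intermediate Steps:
x(p, L) = 15 + L
U(V) = 0 (U(V) = √(V - V) = √0 = 0)
1/(U(x(16, 9)) + 67294) = 1/(0 + 67294) = 1/67294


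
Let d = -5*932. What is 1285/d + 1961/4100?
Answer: 48372/238825 ≈ 0.20254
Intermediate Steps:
d = -4660
1285/d + 1961/4100 = 1285/(-4660) + 1961/4100 = 1285*(-1/4660) + 1961*(1/4100) = -257/932 + 1961/4100 = 48372/238825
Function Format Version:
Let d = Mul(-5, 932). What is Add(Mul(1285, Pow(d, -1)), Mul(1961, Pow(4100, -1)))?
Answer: Rational(48372, 238825) ≈ 0.20254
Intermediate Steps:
d = -4660
Add(Mul(1285, Pow(d, -1)), Mul(1961, Pow(4100, -1))) = Add(Mul(1285, Pow(-4660, -1)), Mul(1961, Pow(4100, -1))) = Add(Mul(1285, Rational(-1, 4660)), Mul(1961, Rational(1, 4100))) = Add(Rational(-257, 932), Rational(1961, 4100)) = Rational(48372, 238825)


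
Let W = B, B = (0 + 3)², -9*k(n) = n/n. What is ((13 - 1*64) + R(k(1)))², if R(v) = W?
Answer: 1764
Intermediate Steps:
k(n) = -⅑ (k(n) = -n/(9*n) = -⅑*1 = -⅑)
B = 9 (B = 3² = 9)
W = 9
R(v) = 9
((13 - 1*64) + R(k(1)))² = ((13 - 1*64) + 9)² = ((13 - 64) + 9)² = (-51 + 9)² = (-42)² = 1764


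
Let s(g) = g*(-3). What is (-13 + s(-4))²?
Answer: 1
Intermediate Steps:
s(g) = -3*g
(-13 + s(-4))² = (-13 - 3*(-4))² = (-13 + 12)² = (-1)² = 1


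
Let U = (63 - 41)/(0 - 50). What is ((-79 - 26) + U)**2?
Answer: 6948496/625 ≈ 11118.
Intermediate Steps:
U = -11/25 (U = 22/(-50) = 22*(-1/50) = -11/25 ≈ -0.44000)
((-79 - 26) + U)**2 = ((-79 - 26) - 11/25)**2 = (-105 - 11/25)**2 = (-2636/25)**2 = 6948496/625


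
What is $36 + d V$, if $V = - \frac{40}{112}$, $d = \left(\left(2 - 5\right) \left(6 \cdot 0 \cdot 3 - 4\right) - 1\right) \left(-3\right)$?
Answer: $\frac{669}{14} \approx 47.786$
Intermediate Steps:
$d = -33$ ($d = \left(- 3 \left(0 \cdot 3 - 4\right) - 1\right) \left(-3\right) = \left(- 3 \left(0 - 4\right) - 1\right) \left(-3\right) = \left(\left(-3\right) \left(-4\right) - 1\right) \left(-3\right) = \left(12 - 1\right) \left(-3\right) = 11 \left(-3\right) = -33$)
$V = - \frac{5}{14}$ ($V = \left(-40\right) \frac{1}{112} = - \frac{5}{14} \approx -0.35714$)
$36 + d V = 36 - - \frac{165}{14} = 36 + \frac{165}{14} = \frac{669}{14}$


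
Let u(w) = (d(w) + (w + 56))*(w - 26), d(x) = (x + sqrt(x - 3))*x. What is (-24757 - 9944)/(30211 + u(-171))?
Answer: 2445182831/404620752567 + 43295281*I*sqrt(174)/1213862257701 ≈ 0.0060432 + 0.00047049*I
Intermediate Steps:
d(x) = x*(x + sqrt(-3 + x)) (d(x) = (x + sqrt(-3 + x))*x = x*(x + sqrt(-3 + x)))
u(w) = (-26 + w)*(56 + w + w*(w + sqrt(-3 + w))) (u(w) = (w*(w + sqrt(-3 + w)) + (w + 56))*(w - 26) = (w*(w + sqrt(-3 + w)) + (56 + w))*(-26 + w) = (56 + w + w*(w + sqrt(-3 + w)))*(-26 + w) = (-26 + w)*(56 + w + w*(w + sqrt(-3 + w))))
(-24757 - 9944)/(30211 + u(-171)) = (-24757 - 9944)/(30211 + (-1456 + (-171)**2 + 30*(-171) + (-171)**2*(-171 + sqrt(-3 - 171)) - 26*(-171)*(-171 + sqrt(-3 - 171)))) = -34701/(30211 + (-1456 + 29241 - 5130 + 29241*(-171 + sqrt(-174)) - 26*(-171)*(-171 + sqrt(-174)))) = -34701/(30211 + (-1456 + 29241 - 5130 + 29241*(-171 + I*sqrt(174)) - 26*(-171)*(-171 + I*sqrt(174)))) = -34701/(30211 + (-1456 + 29241 - 5130 + (-5000211 + 29241*I*sqrt(174)) + (-760266 + 4446*I*sqrt(174)))) = -34701/(30211 + (-5737822 + 33687*I*sqrt(174))) = -34701/(-5707611 + 33687*I*sqrt(174))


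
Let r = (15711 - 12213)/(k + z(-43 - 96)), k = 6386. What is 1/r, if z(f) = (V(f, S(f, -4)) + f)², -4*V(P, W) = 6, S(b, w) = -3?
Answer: 34835/4664 ≈ 7.4689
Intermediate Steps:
V(P, W) = -3/2 (V(P, W) = -¼*6 = -3/2)
z(f) = (-3/2 + f)²
r = 4664/34835 (r = (15711 - 12213)/(6386 + (-3 + 2*(-43 - 96))²/4) = 3498/(6386 + (-3 + 2*(-139))²/4) = 3498/(6386 + (-3 - 278)²/4) = 3498/(6386 + (¼)*(-281)²) = 3498/(6386 + (¼)*78961) = 3498/(6386 + 78961/4) = 3498/(104505/4) = 3498*(4/104505) = 4664/34835 ≈ 0.13389)
1/r = 1/(4664/34835) = 34835/4664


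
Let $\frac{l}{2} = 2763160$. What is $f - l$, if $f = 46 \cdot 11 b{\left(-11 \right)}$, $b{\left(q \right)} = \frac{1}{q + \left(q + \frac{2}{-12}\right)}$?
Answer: $- \frac{735003596}{133} \approx -5.5263 \cdot 10^{6}$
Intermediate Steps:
$l = 5526320$ ($l = 2 \cdot 2763160 = 5526320$)
$b{\left(q \right)} = \frac{1}{- \frac{1}{6} + 2 q}$ ($b{\left(q \right)} = \frac{1}{q + \left(q + 2 \left(- \frac{1}{12}\right)\right)} = \frac{1}{q + \left(q - \frac{1}{6}\right)} = \frac{1}{q + \left(- \frac{1}{6} + q\right)} = \frac{1}{- \frac{1}{6} + 2 q}$)
$f = - \frac{3036}{133}$ ($f = 46 \cdot 11 \frac{6}{-1 + 12 \left(-11\right)} = 506 \frac{6}{-1 - 132} = 506 \frac{6}{-133} = 506 \cdot 6 \left(- \frac{1}{133}\right) = 506 \left(- \frac{6}{133}\right) = - \frac{3036}{133} \approx -22.827$)
$f - l = - \frac{3036}{133} - 5526320 = - \frac{735003596}{133}$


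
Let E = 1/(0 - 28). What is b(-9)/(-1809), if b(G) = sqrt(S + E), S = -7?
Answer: -I*sqrt(1379)/25326 ≈ -0.0014663*I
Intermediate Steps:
E = -1/28 (E = 1/(-28) = -1/28 ≈ -0.035714)
b(G) = I*sqrt(1379)/14 (b(G) = sqrt(-7 - 1/28) = sqrt(-197/28) = I*sqrt(1379)/14)
b(-9)/(-1809) = (I*sqrt(1379)/14)/(-1809) = (I*sqrt(1379)/14)*(-1/1809) = -I*sqrt(1379)/25326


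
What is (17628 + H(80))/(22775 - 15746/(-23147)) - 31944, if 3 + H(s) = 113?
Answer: -16840104324938/527188671 ≈ -31943.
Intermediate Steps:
H(s) = 110 (H(s) = -3 + 113 = 110)
(17628 + H(80))/(22775 - 15746/(-23147)) - 31944 = (17628 + 110)/(22775 - 15746/(-23147)) - 31944 = 17738/(22775 - 15746*(-1/23147)) - 31944 = 17738/(22775 + 15746/23147) - 31944 = 17738/(527188671/23147) - 31944 = 17738*(23147/527188671) - 31944 = 410581486/527188671 - 31944 = -16840104324938/527188671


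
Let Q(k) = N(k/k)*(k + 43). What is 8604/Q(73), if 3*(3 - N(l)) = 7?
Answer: 6453/58 ≈ 111.26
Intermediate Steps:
N(l) = ⅔ (N(l) = 3 - ⅓*7 = 3 - 7/3 = ⅔)
Q(k) = 86/3 + 2*k/3 (Q(k) = 2*(k + 43)/3 = 2*(43 + k)/3 = 86/3 + 2*k/3)
8604/Q(73) = 8604/(86/3 + (⅔)*73) = 8604/(86/3 + 146/3) = 8604/(232/3) = 8604*(3/232) = 6453/58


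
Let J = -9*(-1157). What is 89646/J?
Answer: 29882/3471 ≈ 8.6090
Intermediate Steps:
J = 10413
89646/J = 89646/10413 = 89646*(1/10413) = 29882/3471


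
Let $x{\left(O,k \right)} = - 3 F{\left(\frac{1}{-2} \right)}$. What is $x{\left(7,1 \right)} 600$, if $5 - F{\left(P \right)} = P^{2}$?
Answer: $-8550$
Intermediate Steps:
$F{\left(P \right)} = 5 - P^{2}$
$x{\left(O,k \right)} = - \frac{57}{4}$ ($x{\left(O,k \right)} = - 3 \left(5 - \left(\frac{1}{-2}\right)^{2}\right) = - 3 \left(5 - \left(- \frac{1}{2}\right)^{2}\right) = - 3 \left(5 - \frac{1}{4}\right) = \left(-3\right) \frac{19}{4} = - \frac{57}{4}$)
$x{\left(7,1 \right)} 600 = \left(- \frac{57}{4}\right) 600 = -8550$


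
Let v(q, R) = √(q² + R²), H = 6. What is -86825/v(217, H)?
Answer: -3473*√1885/377 ≈ -399.96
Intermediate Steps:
v(q, R) = √(R² + q²)
-86825/v(217, H) = -86825/√(6² + 217²) = -86825/√(36 + 47089) = -86825*√1885/9425 = -3473*√1885/377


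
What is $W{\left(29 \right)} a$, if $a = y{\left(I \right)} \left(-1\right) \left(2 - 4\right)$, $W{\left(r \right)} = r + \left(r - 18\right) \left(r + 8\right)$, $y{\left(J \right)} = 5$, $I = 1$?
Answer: $4360$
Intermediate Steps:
$W{\left(r \right)} = r + \left(-18 + r\right) \left(8 + r\right)$
$a = 10$ ($a = 5 \left(-1\right) \left(2 - 4\right) = \left(-5\right) \left(-2\right) = 10$)
$W{\left(29 \right)} a = \left(-144 + 29^{2} - 261\right) 10 = \left(-144 + 841 - 261\right) 10 = 436 \cdot 10 = 4360$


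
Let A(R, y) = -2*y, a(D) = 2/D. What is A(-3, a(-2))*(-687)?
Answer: -1374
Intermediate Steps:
A(-3, a(-2))*(-687) = -4/(-2)*(-687) = -4*(-1)/2*(-687) = -2*(-1)*(-687) = 2*(-687) = -1374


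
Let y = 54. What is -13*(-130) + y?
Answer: 1744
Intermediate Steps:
-13*(-130) + y = -13*(-130) + 54 = 1690 + 54 = 1744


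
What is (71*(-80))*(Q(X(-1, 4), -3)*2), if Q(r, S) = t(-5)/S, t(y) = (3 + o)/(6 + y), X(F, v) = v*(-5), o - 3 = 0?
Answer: 22720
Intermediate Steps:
o = 3 (o = 3 + 0 = 3)
X(F, v) = -5*v
t(y) = 6/(6 + y) (t(y) = (3 + 3)/(6 + y) = 6/(6 + y))
Q(r, S) = 6/S (Q(r, S) = (6/(6 - 5))/S = (6/1)/S = (6*1)/S = 6/S)
(71*(-80))*(Q(X(-1, 4), -3)*2) = (71*(-80))*((6/(-3))*2) = -5680*6*(-1/3)*2 = -(-11360)*2 = -5680*(-4) = 22720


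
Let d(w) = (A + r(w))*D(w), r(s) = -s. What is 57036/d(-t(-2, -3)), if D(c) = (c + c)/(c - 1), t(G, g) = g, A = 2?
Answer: -19012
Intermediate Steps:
D(c) = 2*c/(-1 + c) (D(c) = (2*c)/(-1 + c) = 2*c/(-1 + c))
d(w) = 2*w*(2 - w)/(-1 + w) (d(w) = (2 - w)*(2*w/(-1 + w)) = 2*w*(2 - w)/(-1 + w))
57036/d(-t(-2, -3)) = 57036/((2*(-1*(-3))*(2 - (-1)*(-3))/(-1 - 1*(-3)))) = 57036/((2*3*(2 - 1*3)/(-1 + 3))) = 57036/((2*3*(2 - 3)/2)) = 57036/((2*3*(½)*(-1))) = 57036/(-3) = 57036*(-⅓) = -19012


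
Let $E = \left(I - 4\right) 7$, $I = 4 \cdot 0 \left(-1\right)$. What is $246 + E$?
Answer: $218$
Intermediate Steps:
$I = 0$ ($I = 0 \left(-1\right) = 0$)
$E = -28$ ($E = \left(0 - 4\right) 7 = \left(-4\right) 7 = -28$)
$246 + E = 246 - 28 = 218$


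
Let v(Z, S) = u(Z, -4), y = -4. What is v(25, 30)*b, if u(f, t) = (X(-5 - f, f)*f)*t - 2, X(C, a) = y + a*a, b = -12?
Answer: 745224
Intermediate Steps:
X(C, a) = -4 + a² (X(C, a) = -4 + a*a = -4 + a²)
u(f, t) = -2 + f*t*(-4 + f²) (u(f, t) = ((-4 + f²)*f)*t - 2 = (f*(-4 + f²))*t - 2 = f*t*(-4 + f²) - 2 = -2 + f*t*(-4 + f²))
v(Z, S) = -2 - 4*Z*(-4 + Z²) (v(Z, S) = -2 + Z*(-4)*(-4 + Z²) = -2 - 4*Z*(-4 + Z²))
v(25, 30)*b = (-2 - 4*25³ + 16*25)*(-12) = (-2 - 4*15625 + 400)*(-12) = (-2 - 62500 + 400)*(-12) = -62102*(-12) = 745224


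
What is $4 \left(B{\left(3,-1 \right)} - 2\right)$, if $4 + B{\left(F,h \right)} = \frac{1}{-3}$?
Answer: $- \frac{76}{3} \approx -25.333$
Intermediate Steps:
$B{\left(F,h \right)} = - \frac{13}{3}$ ($B{\left(F,h \right)} = -4 + \frac{1}{-3} = -4 - \frac{1}{3} = - \frac{13}{3}$)
$4 \left(B{\left(3,-1 \right)} - 2\right) = 4 \left(- \frac{13}{3} - 2\right) = 4 \left(- \frac{19}{3}\right) = - \frac{76}{3}$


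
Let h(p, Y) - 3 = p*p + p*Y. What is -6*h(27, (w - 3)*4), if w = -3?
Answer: -504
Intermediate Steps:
h(p, Y) = 3 + p² + Y*p (h(p, Y) = 3 + (p*p + p*Y) = 3 + (p² + Y*p) = 3 + p² + Y*p)
-6*h(27, (w - 3)*4) = -6*(3 + 27² + ((-3 - 3)*4)*27) = -6*(3 + 729 - 6*4*27) = -6*(3 + 729 - 24*27) = -6*(3 + 729 - 648) = -6*84 = -504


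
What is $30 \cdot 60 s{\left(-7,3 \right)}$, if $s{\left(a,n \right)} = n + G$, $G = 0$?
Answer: $5400$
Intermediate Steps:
$s{\left(a,n \right)} = n$ ($s{\left(a,n \right)} = n + 0 = n$)
$30 \cdot 60 s{\left(-7,3 \right)} = 30 \cdot 60 \cdot 3 = 1800 \cdot 3 = 5400$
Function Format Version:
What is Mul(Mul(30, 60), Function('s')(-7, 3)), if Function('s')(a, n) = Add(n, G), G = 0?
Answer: 5400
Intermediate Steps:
Function('s')(a, n) = n (Function('s')(a, n) = Add(n, 0) = n)
Mul(Mul(30, 60), Function('s')(-7, 3)) = Mul(Mul(30, 60), 3) = Mul(1800, 3) = 5400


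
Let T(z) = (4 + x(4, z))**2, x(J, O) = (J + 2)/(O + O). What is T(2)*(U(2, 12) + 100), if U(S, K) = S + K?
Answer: 6897/2 ≈ 3448.5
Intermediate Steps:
x(J, O) = (2 + J)/(2*O) (x(J, O) = (2 + J)/((2*O)) = (2 + J)*(1/(2*O)) = (2 + J)/(2*O))
U(S, K) = K + S
T(z) = (4 + 3/z)**2 (T(z) = (4 + (2 + 4)/(2*z))**2 = (4 + (1/2)*6/z)**2 = (4 + 3/z)**2)
T(2)*(U(2, 12) + 100) = ((3 + 4*2)**2/2**2)*((12 + 2) + 100) = ((3 + 8)**2/4)*(14 + 100) = ((1/4)*11**2)*114 = ((1/4)*121)*114 = (121/4)*114 = 6897/2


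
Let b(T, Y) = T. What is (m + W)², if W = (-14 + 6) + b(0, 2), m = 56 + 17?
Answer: 4225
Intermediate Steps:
m = 73
W = -8 (W = (-14 + 6) + 0 = -8 + 0 = -8)
(m + W)² = (73 - 8)² = 65² = 4225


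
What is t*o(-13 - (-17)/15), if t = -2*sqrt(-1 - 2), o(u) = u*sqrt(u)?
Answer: -356*sqrt(890)/75 ≈ -141.61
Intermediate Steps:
o(u) = u**(3/2)
t = -2*I*sqrt(3) ≈ -3.4641*I
t*o(-13 - (-17)/15) = (-2*I*sqrt(3))*(-13 - (-17)/15)**(3/2) = (-2*I*sqrt(3))*(-13 - 1*(-17/15))**(3/2) = (-2*I*sqrt(3))*(-13 + 17/15)**(3/2) = (-2*I*sqrt(3))*(-178/15)**(3/2) = (-2*I*sqrt(3))*(-178*I*sqrt(2670)/225) = -356*sqrt(890)/75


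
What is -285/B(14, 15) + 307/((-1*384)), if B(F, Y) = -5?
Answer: 21581/384 ≈ 56.201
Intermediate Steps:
-285/B(14, 15) + 307/((-1*384)) = -285/(-5) + 307/((-1*384)) = -285*(-⅕) + 307/(-384) = 57 + 307*(-1/384) = 57 - 307/384 = 21581/384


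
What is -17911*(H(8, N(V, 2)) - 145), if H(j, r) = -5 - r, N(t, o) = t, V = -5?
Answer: 2597095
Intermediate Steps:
-17911*(H(8, N(V, 2)) - 145) = -17911*((-5 - 1*(-5)) - 145) = -17911*((-5 + 5) - 145) = -17911*(0 - 145) = -17911*(-145) = 2597095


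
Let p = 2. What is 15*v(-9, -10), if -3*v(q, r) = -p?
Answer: 10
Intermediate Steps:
v(q, r) = ⅔ (v(q, r) = -(-1)*2/3 = -⅓*(-2) = ⅔)
15*v(-9, -10) = 15*(⅔) = 10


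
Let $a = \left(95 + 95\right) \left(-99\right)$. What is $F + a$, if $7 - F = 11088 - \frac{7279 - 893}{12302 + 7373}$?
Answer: $- \frac{588099039}{19675} \approx -29891.0$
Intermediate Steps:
$a = -18810$ ($a = 190 \left(-99\right) = -18810$)
$F = - \frac{218012289}{19675}$ ($F = 7 - \left(11088 - \frac{7279 - 893}{12302 + 7373}\right) = 7 - \left(11088 - \frac{6386}{19675}\right) = 7 - \frac{218150014}{19675} = - \frac{218012289}{19675} \approx -11081.0$)
$F + a = - \frac{218012289}{19675} - 18810 = - \frac{588099039}{19675}$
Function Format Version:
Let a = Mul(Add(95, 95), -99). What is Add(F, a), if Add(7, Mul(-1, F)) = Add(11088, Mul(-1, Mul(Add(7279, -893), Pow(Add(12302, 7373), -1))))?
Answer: Rational(-588099039, 19675) ≈ -29891.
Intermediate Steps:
a = -18810 (a = Mul(190, -99) = -18810)
F = Rational(-218012289, 19675) (F = Add(7, Mul(-1, Add(11088, Mul(-1, Mul(Add(7279, -893), Pow(Add(12302, 7373), -1)))))) = Add(7, Mul(-1, Add(11088, Mul(-1, Mul(6386, Pow(19675, -1)))))) = Add(7, Mul(-1, Add(11088, Mul(-1, Mul(6386, Rational(1, 19675)))))) = Add(7, Mul(-1, Add(11088, Mul(-1, Rational(6386, 19675))))) = Add(7, Mul(-1, Add(11088, Rational(-6386, 19675)))) = Add(7, Mul(-1, Rational(218150014, 19675))) = Add(7, Rational(-218150014, 19675)) = Rational(-218012289, 19675) ≈ -11081.)
Add(F, a) = Add(Rational(-218012289, 19675), -18810) = Rational(-588099039, 19675)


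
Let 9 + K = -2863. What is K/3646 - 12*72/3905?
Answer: -7182652/7118815 ≈ -1.0090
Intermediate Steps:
K = -2872 (K = -9 - 2863 = -2872)
K/3646 - 12*72/3905 = -2872/3646 - 12*72/3905 = -2872*1/3646 - 864*1/3905 = -1436/1823 - 864/3905 = -7182652/7118815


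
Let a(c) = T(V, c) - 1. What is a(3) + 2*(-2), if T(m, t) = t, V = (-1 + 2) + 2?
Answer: -2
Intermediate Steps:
V = 3 (V = 1 + 2 = 3)
a(c) = -1 + c (a(c) = c - 1 = -1 + c)
a(3) + 2*(-2) = (-1 + 3) + 2*(-2) = 2 - 4 = -2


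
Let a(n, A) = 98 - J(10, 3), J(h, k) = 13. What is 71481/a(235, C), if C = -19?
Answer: 71481/85 ≈ 840.95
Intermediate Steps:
a(n, A) = 85 (a(n, A) = 98 - 1*13 = 98 - 13 = 85)
71481/a(235, C) = 71481/85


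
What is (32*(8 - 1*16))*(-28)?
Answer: 7168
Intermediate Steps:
(32*(8 - 1*16))*(-28) = (32*(8 - 16))*(-28) = (32*(-8))*(-28) = -256*(-28) = 7168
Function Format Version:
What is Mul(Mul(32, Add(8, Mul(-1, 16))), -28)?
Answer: 7168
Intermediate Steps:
Mul(Mul(32, Add(8, Mul(-1, 16))), -28) = Mul(Mul(32, Add(8, -16)), -28) = Mul(Mul(32, -8), -28) = Mul(-256, -28) = 7168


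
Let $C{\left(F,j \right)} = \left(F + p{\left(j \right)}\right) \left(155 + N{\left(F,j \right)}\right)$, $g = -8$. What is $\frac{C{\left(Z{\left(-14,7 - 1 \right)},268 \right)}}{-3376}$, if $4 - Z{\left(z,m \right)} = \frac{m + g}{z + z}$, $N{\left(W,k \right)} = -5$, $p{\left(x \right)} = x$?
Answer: $- \frac{285525}{23632} \approx -12.082$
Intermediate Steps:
$Z{\left(z,m \right)} = 4 - \frac{-8 + m}{2 z}$ ($Z{\left(z,m \right)} = 4 - \frac{m - 8}{z + z} = 4 - \frac{-8 + m}{2 z}$)
$C{\left(F,j \right)} = 150 F + 150 j$ ($C{\left(F,j \right)} = \left(F + j\right) \left(155 - 5\right) = \left(F + j\right) 150 = 150 F + 150 j$)
$\frac{C{\left(Z{\left(-14,7 - 1 \right)},268 \right)}}{-3376} = \frac{150 \frac{8 - \left(7 - 1\right) + 8 \left(-14\right)}{2 \left(-14\right)} + 150 \cdot 268}{-3376} = \left(150 \cdot \frac{1}{2} \left(- \frac{1}{14}\right) \left(8 - 6 - 112\right) + 40200\right) \left(- \frac{1}{3376}\right) = \left(150 \cdot \frac{1}{2} \left(- \frac{1}{14}\right) \left(-110\right) + 40200\right) \left(- \frac{1}{3376}\right) = \left(150 \cdot \frac{55}{14} + 40200\right) \left(- \frac{1}{3376}\right) = \left(\frac{4125}{7} + 40200\right) \left(- \frac{1}{3376}\right) = \frac{285525}{7} \left(- \frac{1}{3376}\right) = - \frac{285525}{23632}$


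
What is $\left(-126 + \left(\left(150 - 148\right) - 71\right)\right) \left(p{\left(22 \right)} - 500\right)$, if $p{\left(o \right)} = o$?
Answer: $93210$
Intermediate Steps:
$\left(-126 + \left(\left(150 - 148\right) - 71\right)\right) \left(p{\left(22 \right)} - 500\right) = \left(-126 + \left(\left(150 - 148\right) - 71\right)\right) \left(22 - 500\right) = \left(-126 + \left(2 - 71\right)\right) \left(-478\right) = \left(-126 - 69\right) \left(-478\right) = \left(-195\right) \left(-478\right) = 93210$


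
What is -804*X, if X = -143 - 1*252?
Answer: 317580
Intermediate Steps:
X = -395 (X = -143 - 252 = -395)
-804*X = -804*(-395) = 317580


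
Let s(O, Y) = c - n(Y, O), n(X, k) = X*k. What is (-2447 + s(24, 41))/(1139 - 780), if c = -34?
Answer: -3465/359 ≈ -9.6518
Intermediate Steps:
s(O, Y) = -34 - O*Y (s(O, Y) = -34 - Y*O = -34 - O*Y)
(-2447 + s(24, 41))/(1139 - 780) = (-2447 + (-34 - 1*24*41))/(1139 - 780) = (-2447 + (-34 - 984))/359 = (-2447 - 1018)*(1/359) = -3465*1/359 = -3465/359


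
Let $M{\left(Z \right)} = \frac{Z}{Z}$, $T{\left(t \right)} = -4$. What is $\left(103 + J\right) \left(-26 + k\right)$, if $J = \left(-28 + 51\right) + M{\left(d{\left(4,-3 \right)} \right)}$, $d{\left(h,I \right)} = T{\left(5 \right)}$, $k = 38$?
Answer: $1524$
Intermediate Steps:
$d{\left(h,I \right)} = -4$
$M{\left(Z \right)} = 1$
$J = 24$ ($J = \left(-28 + 51\right) + 1 = 23 + 1 = 24$)
$\left(103 + J\right) \left(-26 + k\right) = \left(103 + 24\right) \left(-26 + 38\right) = 127 \cdot 12 = 1524$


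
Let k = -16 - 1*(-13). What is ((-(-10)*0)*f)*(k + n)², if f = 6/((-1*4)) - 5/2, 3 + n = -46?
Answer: 0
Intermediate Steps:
n = -49 (n = -3 - 46 = -49)
f = -4 (f = 6/(-4) - 5*½ = 6*(-¼) - 5/2 = -3/2 - 5/2 = -4)
k = -3 (k = -16 + 13 = -3)
((-(-10)*0)*f)*(k + n)² = (-(-10)*0*(-4))*(-3 - 49)² = (-2*0*(-4))*(-52)² = (0*(-4))*2704 = 0*2704 = 0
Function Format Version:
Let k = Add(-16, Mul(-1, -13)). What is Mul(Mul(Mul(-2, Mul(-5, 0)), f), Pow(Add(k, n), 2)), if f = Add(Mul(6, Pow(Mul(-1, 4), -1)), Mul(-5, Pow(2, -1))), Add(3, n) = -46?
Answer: 0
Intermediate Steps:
n = -49 (n = Add(-3, -46) = -49)
f = -4 (f = Add(Mul(6, Pow(-4, -1)), Mul(-5, Rational(1, 2))) = Add(Mul(6, Rational(-1, 4)), Rational(-5, 2)) = Add(Rational(-3, 2), Rational(-5, 2)) = -4)
k = -3 (k = Add(-16, 13) = -3)
Mul(Mul(Mul(-2, Mul(-5, 0)), f), Pow(Add(k, n), 2)) = Mul(Mul(Mul(-2, Mul(-5, 0)), -4), Pow(Add(-3, -49), 2)) = Mul(Mul(Mul(-2, 0), -4), Pow(-52, 2)) = Mul(Mul(0, -4), 2704) = Mul(0, 2704) = 0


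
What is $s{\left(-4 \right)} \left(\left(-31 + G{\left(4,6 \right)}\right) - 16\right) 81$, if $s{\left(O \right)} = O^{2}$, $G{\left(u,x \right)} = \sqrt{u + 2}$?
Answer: $-60912 + 1296 \sqrt{6} \approx -57737.0$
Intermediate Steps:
$G{\left(u,x \right)} = \sqrt{2 + u}$
$s{\left(-4 \right)} \left(\left(-31 + G{\left(4,6 \right)}\right) - 16\right) 81 = \left(-4\right)^{2} \left(\left(-31 + \sqrt{2 + 4}\right) - 16\right) 81 = 16 \left(\left(-31 + \sqrt{6}\right) - 16\right) 81 = 16 \left(-47 + \sqrt{6}\right) 81 = \left(-752 + 16 \sqrt{6}\right) 81 = -60912 + 1296 \sqrt{6}$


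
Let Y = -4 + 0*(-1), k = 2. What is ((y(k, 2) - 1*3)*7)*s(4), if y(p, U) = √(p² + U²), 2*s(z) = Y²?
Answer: -168 + 112*√2 ≈ -9.6081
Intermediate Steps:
Y = -4 (Y = -4 + 0 = -4)
s(z) = 8 (s(z) = (½)*(-4)² = (½)*16 = 8)
y(p, U) = √(U² + p²)
((y(k, 2) - 1*3)*7)*s(4) = ((√(2² + 2²) - 1*3)*7)*8 = ((√(4 + 4) - 3)*7)*8 = ((√8 - 3)*7)*8 = ((2*√2 - 3)*7)*8 = ((-3 + 2*√2)*7)*8 = (-21 + 14*√2)*8 = -168 + 112*√2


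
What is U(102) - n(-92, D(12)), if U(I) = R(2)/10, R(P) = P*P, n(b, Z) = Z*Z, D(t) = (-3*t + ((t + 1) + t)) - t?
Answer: -2643/5 ≈ -528.60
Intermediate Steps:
D(t) = 1 - 2*t (D(t) = (-3*t + ((1 + t) + t)) - t = (-3*t + (1 + 2*t)) - t = (1 - t) - t = 1 - 2*t)
n(b, Z) = Z**2
R(P) = P**2
U(I) = 2/5 (U(I) = 2**2/10 = 4*(1/10) = 2/5)
U(102) - n(-92, D(12)) = 2/5 - (1 - 2*12)**2 = 2/5 - (1 - 24)**2 = 2/5 - 1*(-23)**2 = 2/5 - 1*529 = 2/5 - 529 = -2643/5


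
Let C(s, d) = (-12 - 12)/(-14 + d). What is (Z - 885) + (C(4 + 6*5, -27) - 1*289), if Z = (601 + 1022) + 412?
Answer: 35325/41 ≈ 861.58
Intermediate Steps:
C(s, d) = -24/(-14 + d)
Z = 2035 (Z = 1623 + 412 = 2035)
(Z - 885) + (C(4 + 6*5, -27) - 1*289) = (2035 - 885) + (-24/(-14 - 27) - 1*289) = 1150 + (-24/(-41) - 289) = 1150 + (-24*(-1/41) - 289) = 1150 + (24/41 - 289) = 1150 - 11825/41 = 35325/41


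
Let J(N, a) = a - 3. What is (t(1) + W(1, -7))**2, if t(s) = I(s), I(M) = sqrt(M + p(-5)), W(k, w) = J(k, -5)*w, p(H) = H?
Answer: 3132 + 224*I ≈ 3132.0 + 224.0*I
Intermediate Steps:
J(N, a) = -3 + a
W(k, w) = -8*w (W(k, w) = (-3 - 5)*w = -8*w)
I(M) = sqrt(-5 + M) (I(M) = sqrt(M - 5) = sqrt(-5 + M))
t(s) = sqrt(-5 + s)
(t(1) + W(1, -7))**2 = (sqrt(-5 + 1) - 8*(-7))**2 = (sqrt(-4) + 56)**2 = (2*I + 56)**2 = (56 + 2*I)**2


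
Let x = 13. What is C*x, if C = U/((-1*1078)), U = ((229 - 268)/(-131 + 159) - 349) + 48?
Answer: 110071/30184 ≈ 3.6467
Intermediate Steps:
U = -8467/28 (U = (-39/28 - 349) + 48 = -9811/28 + 48 = -8467/28 ≈ -302.39)
C = 8467/30184 (C = -8467/(28*((-1*1078))) = -8467/28/(-1078) = -8467/28*(-1/1078) = 8467/30184 ≈ 0.28051)
C*x = (8467/30184)*13 = 110071/30184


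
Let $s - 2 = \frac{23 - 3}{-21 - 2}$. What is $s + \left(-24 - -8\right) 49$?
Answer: $- \frac{18006}{23} \approx -782.87$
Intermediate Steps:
$s = \frac{26}{23}$ ($s = 2 + \frac{23 - 3}{-21 - 2} = 2 + \frac{20}{-23} = 2 + 20 \left(- \frac{1}{23}\right) = 2 - \frac{20}{23} = \frac{26}{23} \approx 1.1304$)
$s + \left(-24 - -8\right) 49 = \frac{26}{23} + \left(-24 - -8\right) 49 = \frac{26}{23} + \left(-24 + 8\right) 49 = \frac{26}{23} - 784 = - \frac{18006}{23}$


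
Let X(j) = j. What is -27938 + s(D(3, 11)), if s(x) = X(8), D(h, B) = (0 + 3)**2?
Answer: -27930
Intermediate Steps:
D(h, B) = 9 (D(h, B) = 3**2 = 9)
s(x) = 8
-27938 + s(D(3, 11)) = -27938 + 8 = -27930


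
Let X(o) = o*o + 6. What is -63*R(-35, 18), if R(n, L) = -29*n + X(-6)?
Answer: -66591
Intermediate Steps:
X(o) = 6 + o² (X(o) = o² + 6 = 6 + o²)
R(n, L) = 42 - 29*n (R(n, L) = -29*n + (6 + (-6)²) = -29*n + (6 + 36) = -29*n + 42 = 42 - 29*n)
-63*R(-35, 18) = -63*(42 - 29*(-35)) = -63*(42 + 1015) = -63*1057 = -66591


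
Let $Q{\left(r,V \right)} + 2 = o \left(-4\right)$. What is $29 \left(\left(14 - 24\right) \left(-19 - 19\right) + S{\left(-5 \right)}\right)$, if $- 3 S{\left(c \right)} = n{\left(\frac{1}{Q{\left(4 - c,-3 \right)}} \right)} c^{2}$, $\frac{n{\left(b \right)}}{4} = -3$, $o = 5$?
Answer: $13920$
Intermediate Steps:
$Q{\left(r,V \right)} = -22$ ($Q{\left(r,V \right)} = -2 + 5 \left(-4\right) = -2 - 20 = -22$)
$n{\left(b \right)} = -12$ ($n{\left(b \right)} = 4 \left(-3\right) = -12$)
$S{\left(c \right)} = 4 c^{2}$ ($S{\left(c \right)} = - \frac{\left(-12\right) c^{2}}{3} = 4 c^{2}$)
$29 \left(\left(14 - 24\right) \left(-19 - 19\right) + S{\left(-5 \right)}\right) = 29 \left(\left(14 - 24\right) \left(-19 - 19\right) + 4 \left(-5\right)^{2}\right) = 29 \left(\left(-10\right) \left(-38\right) + 4 \cdot 25\right) = 29 \left(380 + 100\right) = 29 \cdot 480 = 13920$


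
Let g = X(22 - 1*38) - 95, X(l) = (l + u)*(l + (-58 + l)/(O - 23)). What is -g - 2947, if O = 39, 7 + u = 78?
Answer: -13741/8 ≈ -1717.6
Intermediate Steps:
u = 71 (u = -7 + 78 = 71)
X(l) = (71 + l)*(-29/8 + 17*l/16) (X(l) = (l + 71)*(l + (-58 + l)/(39 - 23)) = (71 + l)*(l + (-58 + l)/16) = (71 + l)*(l + (-58 + l)*(1/16)) = (71 + l)*(l + (-29/8 + l/16)) = (71 + l)*(-29/8 + 17*l/16))
g = -9835/8 (g = (-2059/8 + 17*(22 - 1*38)²/16 + 1149*(22 - 1*38)/16) - 95 = (-2059/8 + 17*(22 - 38)²/16 + 1149*(22 - 38)/16) - 95 = (-2059/8 + (17/16)*(-16)² + (1149/16)*(-16)) - 95 = (-2059/8 + (17/16)*256 - 1149) - 95 = (-2059/8 + 272 - 1149) - 95 = -9075/8 - 95 = -9835/8 ≈ -1229.4)
-g - 2947 = -1*(-9835/8) - 2947 = 9835/8 - 2947 = -13741/8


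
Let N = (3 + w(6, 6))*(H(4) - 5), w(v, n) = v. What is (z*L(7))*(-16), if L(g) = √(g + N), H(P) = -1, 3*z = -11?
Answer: 176*I*√47/3 ≈ 402.2*I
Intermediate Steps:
z = -11/3 (z = (⅓)*(-11) = -11/3 ≈ -3.6667)
N = -54 (N = (3 + 6)*(-1 - 5) = 9*(-6) = -54)
L(g) = √(-54 + g) (L(g) = √(g - 54) = √(-54 + g))
(z*L(7))*(-16) = -11*√(-54 + 7)/3*(-16) = -11*I*√47/3*(-16) = 176*I*√47/3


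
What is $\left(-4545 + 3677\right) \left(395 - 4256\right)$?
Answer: $3351348$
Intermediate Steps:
$\left(-4545 + 3677\right) \left(395 - 4256\right) = \left(-868\right) \left(-3861\right) = 3351348$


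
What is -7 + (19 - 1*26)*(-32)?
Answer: 217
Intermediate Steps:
-7 + (19 - 1*26)*(-32) = -7 + (19 - 26)*(-32) = -7 - 7*(-32) = -7 + 224 = 217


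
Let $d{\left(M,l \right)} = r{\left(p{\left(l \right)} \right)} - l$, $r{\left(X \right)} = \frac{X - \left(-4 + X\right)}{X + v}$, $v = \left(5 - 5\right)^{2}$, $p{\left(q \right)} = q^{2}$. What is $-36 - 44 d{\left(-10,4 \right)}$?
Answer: $129$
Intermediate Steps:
$v = 0$ ($v = \left(5 - 5\right)^{2} = 0^{2} = 0$)
$r{\left(X \right)} = \frac{4}{X}$ ($r{\left(X \right)} = \frac{X - \left(-4 + X\right)}{X + 0} = \frac{4}{X}$)
$d{\left(M,l \right)} = - l + \frac{4}{l^{2}}$ ($d{\left(M,l \right)} = \frac{4}{l^{2}} - l = - l + \frac{4}{l^{2}}$)
$-36 - 44 d{\left(-10,4 \right)} = -36 - 44 \left(\left(-1\right) 4 + \frac{4}{16}\right) = -36 - 44 \left(-4 + 4 \cdot \frac{1}{16}\right) = -36 - 44 \left(-4 + \frac{1}{4}\right) = -36 - -165 = -36 + 165 = 129$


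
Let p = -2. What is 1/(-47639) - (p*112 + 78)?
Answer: 6955293/47639 ≈ 146.00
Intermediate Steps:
1/(-47639) - (p*112 + 78) = 1/(-47639) - (-2*112 + 78) = -1/47639 - (-224 + 78) = -1/47639 - 1*(-146) = -1/47639 + 146 = 6955293/47639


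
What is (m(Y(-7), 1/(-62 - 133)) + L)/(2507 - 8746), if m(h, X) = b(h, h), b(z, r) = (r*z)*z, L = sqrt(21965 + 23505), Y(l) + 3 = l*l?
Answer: -97336/6239 - sqrt(45470)/6239 ≈ -15.635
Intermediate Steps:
Y(l) = -3 + l**2 (Y(l) = -3 + l*l = -3 + l**2)
L = sqrt(45470) ≈ 213.24
b(z, r) = r*z**2
m(h, X) = h**3 (m(h, X) = h*h**2 = h**3)
(m(Y(-7), 1/(-62 - 133)) + L)/(2507 - 8746) = ((-3 + (-7)**2)**3 + sqrt(45470))/(2507 - 8746) = ((-3 + 49)**3 + sqrt(45470))/(-6239) = (46**3 + sqrt(45470))*(-1/6239) = (97336 + sqrt(45470))*(-1/6239) = -97336/6239 - sqrt(45470)/6239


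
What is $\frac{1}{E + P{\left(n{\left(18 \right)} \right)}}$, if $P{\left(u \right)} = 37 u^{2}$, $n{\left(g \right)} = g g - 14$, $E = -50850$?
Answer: $\frac{1}{3504850} \approx 2.8532 \cdot 10^{-7}$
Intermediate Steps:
$n{\left(g \right)} = -14 + g^{2}$ ($n{\left(g \right)} = g^{2} - 14 = -14 + g^{2}$)
$\frac{1}{E + P{\left(n{\left(18 \right)} \right)}} = \frac{1}{-50850 + 37 \left(-14 + 18^{2}\right)^{2}} = \frac{1}{-50850 + 37 \left(-14 + 324\right)^{2}} = \frac{1}{-50850 + 37 \cdot 310^{2}} = \frac{1}{-50850 + 37 \cdot 96100} = \frac{1}{-50850 + 3555700} = \frac{1}{3504850}$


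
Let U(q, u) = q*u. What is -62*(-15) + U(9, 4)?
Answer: 966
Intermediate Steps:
-62*(-15) + U(9, 4) = -62*(-15) + 9*4 = 930 + 36 = 966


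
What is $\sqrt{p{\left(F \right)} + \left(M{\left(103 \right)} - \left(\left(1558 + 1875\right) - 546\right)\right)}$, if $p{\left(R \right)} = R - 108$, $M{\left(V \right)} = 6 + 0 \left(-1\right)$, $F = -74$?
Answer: $i \sqrt{3063} \approx 55.344 i$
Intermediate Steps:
$M{\left(V \right)} = 6$ ($M{\left(V \right)} = 6 + 0 = 6$)
$p{\left(R \right)} = -108 + R$ ($p{\left(R \right)} = R - 108 = -108 + R$)
$\sqrt{p{\left(F \right)} + \left(M{\left(103 \right)} - \left(\left(1558 + 1875\right) - 546\right)\right)} = \sqrt{\left(-108 - 74\right) + \left(6 - \left(\left(1558 + 1875\right) - 546\right)\right)} = \sqrt{-182 + \left(6 - \left(3433 - 546\right)\right)} = \sqrt{-182 + \left(6 - 2887\right)} = \sqrt{-182 - 2881} = \sqrt{-3063} = i \sqrt{3063}$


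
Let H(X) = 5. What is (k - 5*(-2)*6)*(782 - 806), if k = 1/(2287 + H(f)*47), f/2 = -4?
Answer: -1815852/1261 ≈ -1440.0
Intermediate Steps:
f = -8 (f = 2*(-4) = -8)
k = 1/2522 (k = 1/(2287 + 5*47) = 1/(2287 + 235) = 1/2522 ≈ 0.00039651)
(k - 5*(-2)*6)*(782 - 806) = (1/2522 - 5*(-2)*6)*(782 - 806) = (1/2522 + 10*6)*(-24) = (1/2522 + 60)*(-24) = (151321/2522)*(-24) = -1815852/1261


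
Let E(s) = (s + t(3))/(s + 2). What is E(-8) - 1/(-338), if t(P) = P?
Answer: 424/507 ≈ 0.83629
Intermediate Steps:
E(s) = (3 + s)/(2 + s) (E(s) = (s + 3)/(s + 2) = (3 + s)/(2 + s))
E(-8) - 1/(-338) = (3 - 8)/(2 - 8) - 1/(-338) = -5/(-6) - 1*(-1/338) = -⅙*(-5) + 1/338 = ⅚ + 1/338 = 424/507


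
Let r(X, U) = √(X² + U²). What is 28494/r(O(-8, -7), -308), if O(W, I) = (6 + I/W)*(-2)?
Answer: 113976*√12569/138259 ≈ 92.421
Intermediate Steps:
O(W, I) = -12 - 2*I/W
r(X, U) = √(U² + X²)
28494/r(O(-8, -7), -308) = 28494/(√((-308)² + (-12 - 2*(-7)/(-8))²)) = 28494/(√(94864 + (-12 - 2*(-7)*(-⅛))²)) = 28494/(√(94864 + (-12 - 7/4)²)) = 28494/(√(94864 + (-55/4)²)) = 28494/(√(94864 + 3025/16)) = 28494/(√(1520849/16)) = 28494/((11*√12569/4)) = 28494*(4*√12569/138259) = 113976*√12569/138259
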